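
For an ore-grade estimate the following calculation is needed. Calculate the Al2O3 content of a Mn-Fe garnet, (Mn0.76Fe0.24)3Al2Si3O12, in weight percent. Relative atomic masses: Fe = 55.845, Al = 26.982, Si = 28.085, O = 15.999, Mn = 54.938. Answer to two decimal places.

Formula mass = 495.674 g/mol.
2 Al → 1.0000 mol Al2O3 per formula unit; M(Al2O3) = 101.961, so Al2O3 mass = 101.961 g.
101.961/495.674 × 100 = 20.57 wt%.

20.57 wt%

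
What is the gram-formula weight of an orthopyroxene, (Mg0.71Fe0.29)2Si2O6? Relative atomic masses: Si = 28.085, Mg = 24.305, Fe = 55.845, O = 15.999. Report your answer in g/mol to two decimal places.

Mg: 1.42 × 24.305 = 34.5131
Fe: 0.58 × 55.845 = 32.3901
Si: 2 × 28.085 = 56.1700
O: 6 × 15.999 = 95.9940
Summing the contributions gives the formula mass.

219.07 g/mol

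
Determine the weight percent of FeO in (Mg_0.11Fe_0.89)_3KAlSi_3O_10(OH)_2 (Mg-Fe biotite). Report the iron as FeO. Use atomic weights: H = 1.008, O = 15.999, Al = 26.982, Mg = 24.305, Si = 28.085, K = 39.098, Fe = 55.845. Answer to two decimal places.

M((Mg_0.11Fe_0.89)_3KAlSi_3O_10(OH)_2) = 501.466 g/mol; M(FeO) = 71.844 g/mol.
Moles FeO per formula unit = 2.67 Fe ÷ 1 = 2.6700.
FeO fraction = (2.6700 × 71.844) / 501.466 = 191.823/501.466 = 0.3825.

38.25 wt%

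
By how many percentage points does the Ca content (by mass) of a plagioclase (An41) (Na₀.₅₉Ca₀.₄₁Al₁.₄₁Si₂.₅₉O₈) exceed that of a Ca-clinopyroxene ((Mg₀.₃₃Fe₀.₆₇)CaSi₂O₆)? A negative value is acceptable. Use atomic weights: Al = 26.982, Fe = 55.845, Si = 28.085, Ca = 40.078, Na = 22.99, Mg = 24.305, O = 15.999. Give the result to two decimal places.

M(Na₀.₅₉Ca₀.₄₁Al₁.₄₁Si₂.₅₉O₈) = 268.773 g/mol, so wt% Ca = 16.432/268.773 × 100 = 6.11%.
M((Mg₀.₃₃Fe₀.₆₇)CaSi₂O₆) = 237.679 g/mol, so wt% Ca = 40.078/237.679 × 100 = 16.86%.
6.11 − 16.86 = -10.75 pp.

-10.75 percentage points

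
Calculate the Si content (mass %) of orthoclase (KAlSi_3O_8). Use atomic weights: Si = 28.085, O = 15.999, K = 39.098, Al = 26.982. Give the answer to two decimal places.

Formula mass = 1·39.098 + 1·26.982 + 3·28.085 + 8·15.999 = 278.327 g/mol, of which 84.255 g is Si.
So Si makes up 84.255/278.327 = 0.3027 of the mass, i.e. 30.27%.

30.27 mass %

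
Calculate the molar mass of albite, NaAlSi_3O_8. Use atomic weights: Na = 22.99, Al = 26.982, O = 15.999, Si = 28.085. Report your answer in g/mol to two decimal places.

262.22 g/mol

M = 1·22.99 + 1·26.982 + 3·28.085 + 8·15.999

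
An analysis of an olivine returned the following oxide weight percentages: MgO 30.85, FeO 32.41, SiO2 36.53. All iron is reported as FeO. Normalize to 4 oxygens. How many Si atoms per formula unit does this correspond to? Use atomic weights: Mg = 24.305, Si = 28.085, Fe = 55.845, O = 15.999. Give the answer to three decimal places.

1.000 Si apfu

MgO (M=40.304): mol = 0.76543; Mg = 0.76543, O = 0.76543.
FeO (M=71.844): mol = 0.45112; Fe = 0.45112, O = 0.45112.
SiO2 (M=60.083): mol = 0.60799; Si = 0.60799, O = 1.21598.
ΣO = 2.43253; factor = 4/ΣO = 1.64438.
Si apfu = 0.60799 × 1.64438 = 1.000.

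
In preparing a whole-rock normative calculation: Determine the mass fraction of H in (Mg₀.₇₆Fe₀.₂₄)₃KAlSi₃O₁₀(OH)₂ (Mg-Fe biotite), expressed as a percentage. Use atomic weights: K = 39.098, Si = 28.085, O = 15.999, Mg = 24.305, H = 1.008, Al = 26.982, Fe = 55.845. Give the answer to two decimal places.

0.46 mass %

Molar mass of (Mg₀.₇₆Fe₀.₂₄)₃KAlSi₃O₁₀(OH)₂: 2.28×24.305 + 0.72×55.845 + 1×39.098 + 1×26.982 + 3×28.085 + 12×15.999 + 2×1.008 = 439.963 g/mol.
Mass of H per formula unit: 2 × 1.008 = 2.016 g.
Weight fraction H = 2.016 / 439.963 = 0.0046.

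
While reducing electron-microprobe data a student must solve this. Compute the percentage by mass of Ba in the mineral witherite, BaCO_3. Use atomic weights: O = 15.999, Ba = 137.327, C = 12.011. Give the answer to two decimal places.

69.59 mass %

M(BaCO_3) = 197.335 g/mol.
Ba contributes 1 × 137.327 = 137.327 g per mole.
137.327/197.335 = 0.6959 → 69.59%.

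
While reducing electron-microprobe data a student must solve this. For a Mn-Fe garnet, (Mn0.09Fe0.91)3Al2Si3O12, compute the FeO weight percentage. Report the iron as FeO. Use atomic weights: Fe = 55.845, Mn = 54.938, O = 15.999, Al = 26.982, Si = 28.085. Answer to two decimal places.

39.42 wt%

Molar mass of (Mn0.09Fe0.91)3Al2Si3O12 = 0.27*54.938 + 2.73*55.845 + 2*26.982 + 3*28.085 + 12*15.999 = 497.497 g/mol.
Each formula unit contains 2.73 Fe, equivalent to 2.73/1 = 2.7300 mol FeO.
M(FeO) = 1×55.845 + 1×15.999 = 71.844 g/mol.
Mass of FeO per formula unit = 2.7300 × 71.844 = 196.134 g.
FeO wt% = 196.134 / 497.497 × 100 = 39.42%.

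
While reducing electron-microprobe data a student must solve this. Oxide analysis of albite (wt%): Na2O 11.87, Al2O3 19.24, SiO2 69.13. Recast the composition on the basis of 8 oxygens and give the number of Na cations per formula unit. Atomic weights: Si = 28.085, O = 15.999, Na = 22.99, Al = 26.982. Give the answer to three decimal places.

Na2O: 11.87/61.979 = 0.19152 mol → 0.38304 mol Na, 0.19152 mol O.
Al2O3: 19.24/101.961 = 0.18870 mol → 0.37740 mol Al, 0.56610 mol O.
SiO2: 69.13/60.083 = 1.15058 mol → 1.15058 mol Si, 2.30116 mol O.
Total oxygen = 3.05878 mol. Normalization factor = 8/3.05878 = 2.61542.
Na per 8 O = 0.38304 × 2.61542 = 1.002.

1.002 Na apfu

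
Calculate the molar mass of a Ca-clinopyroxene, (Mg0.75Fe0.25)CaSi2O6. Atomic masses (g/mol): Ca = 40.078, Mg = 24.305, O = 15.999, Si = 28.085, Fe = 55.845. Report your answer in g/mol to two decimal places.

224.43 g/mol

The formula mass is the sum 0.75*24.305 + 0.25*55.845 + 1*40.078 + 2*28.085 + 6*15.999.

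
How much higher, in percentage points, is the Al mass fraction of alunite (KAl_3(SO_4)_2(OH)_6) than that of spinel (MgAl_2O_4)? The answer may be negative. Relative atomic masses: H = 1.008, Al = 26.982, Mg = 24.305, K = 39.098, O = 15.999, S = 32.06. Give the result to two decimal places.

-18.39 percentage points

M(KAl_3(SO_4)_2(OH)_6) = 414.198 g/mol, so wt% Al = 80.946/414.198 × 100 = 19.54%.
M(MgAl_2O_4) = 142.265 g/mol, so wt% Al = 53.964/142.265 × 100 = 37.93%.
19.54 − 37.93 = -18.39 pp.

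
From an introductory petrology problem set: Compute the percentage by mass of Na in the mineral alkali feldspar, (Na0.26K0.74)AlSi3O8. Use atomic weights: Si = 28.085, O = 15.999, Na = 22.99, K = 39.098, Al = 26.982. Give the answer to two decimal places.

Molar mass of (Na0.26K0.74)AlSi3O8: 0.26×22.99 + 0.74×39.098 + 1×26.982 + 3×28.085 + 8×15.999 = 274.139 g/mol.
Mass of Na per formula unit: 0.26 × 22.99 = 5.977 g.
Weight fraction Na = 5.977 / 274.139 = 0.0218.

2.18 wt%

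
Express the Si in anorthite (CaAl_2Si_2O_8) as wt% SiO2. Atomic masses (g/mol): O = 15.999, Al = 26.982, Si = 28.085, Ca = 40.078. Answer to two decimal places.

43.19 wt%

M(CaAl_2Si_2O_8) = 278.204 g/mol; M(SiO2) = 60.083 g/mol.
Moles SiO2 per formula unit = 2 Si ÷ 1 = 2.0000.
SiO2 fraction = (2.0000 × 60.083) / 278.204 = 120.166/278.204 = 0.4319.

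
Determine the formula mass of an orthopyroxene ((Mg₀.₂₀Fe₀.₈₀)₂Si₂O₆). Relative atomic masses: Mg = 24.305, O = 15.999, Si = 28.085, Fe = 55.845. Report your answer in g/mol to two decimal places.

Mg: 0.40 × 24.305 = 9.7220
Fe: 1.60 × 55.845 = 89.3520
Si: 2 × 28.085 = 56.1700
O: 6 × 15.999 = 95.9940
Summing the contributions gives the formula mass.

251.24 g/mol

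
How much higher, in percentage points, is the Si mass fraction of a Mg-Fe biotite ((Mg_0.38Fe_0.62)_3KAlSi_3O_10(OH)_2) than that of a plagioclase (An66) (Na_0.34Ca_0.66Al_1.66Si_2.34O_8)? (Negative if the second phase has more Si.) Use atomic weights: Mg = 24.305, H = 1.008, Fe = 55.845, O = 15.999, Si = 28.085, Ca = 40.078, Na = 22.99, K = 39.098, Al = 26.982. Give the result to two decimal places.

M((Mg_0.38Fe_0.62)_3KAlSi_3O_10(OH)_2) = 475.918 g/mol, so wt% Si = 84.255/475.918 × 100 = 17.70%.
M(Na_0.34Ca_0.66Al_1.66Si_2.34O_8) = 272.769 g/mol, so wt% Si = 65.719/272.769 × 100 = 24.09%.
17.70 − 24.09 = -6.39 pp.

-6.39 percentage points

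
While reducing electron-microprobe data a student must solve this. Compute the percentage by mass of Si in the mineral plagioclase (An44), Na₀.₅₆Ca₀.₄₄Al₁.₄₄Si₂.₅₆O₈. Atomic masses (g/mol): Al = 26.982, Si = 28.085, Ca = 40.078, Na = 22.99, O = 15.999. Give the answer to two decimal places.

Formula mass = 0.56×22.99 + 0.44×40.078 + 1.44×26.982 + 2.56×28.085 + 8×15.999 = 269.252 g/mol, of which 71.898 g is Si.
So Si makes up 71.898/269.252 = 0.2670 of the mass, i.e. 26.70%.

26.70 weight percent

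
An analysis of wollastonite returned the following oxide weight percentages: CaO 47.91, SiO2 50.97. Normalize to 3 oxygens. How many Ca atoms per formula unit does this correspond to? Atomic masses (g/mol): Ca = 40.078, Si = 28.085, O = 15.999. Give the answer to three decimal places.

CaO: 47.91/56.077 = 0.85436 mol → 0.85436 mol Ca, 0.85436 mol O.
SiO2: 50.97/60.083 = 0.84833 mol → 0.84833 mol Si, 1.69666 mol O.
Total oxygen = 2.55102 mol. Normalization factor = 3/2.55102 = 1.17600.
Ca per 3 O = 0.85436 × 1.17600 = 1.005.

1.005 Ca apfu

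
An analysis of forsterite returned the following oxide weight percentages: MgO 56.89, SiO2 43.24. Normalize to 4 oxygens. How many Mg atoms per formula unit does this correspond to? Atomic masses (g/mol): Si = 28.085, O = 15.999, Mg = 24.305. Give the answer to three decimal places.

MgO: 56.89/40.304 = 1.41152 mol → 1.41152 mol Mg, 1.41152 mol O.
SiO2: 43.24/60.083 = 0.71967 mol → 0.71967 mol Si, 1.43934 mol O.
Total oxygen = 2.85086 mol. Normalization factor = 4/2.85086 = 1.40309.
Mg per 4 O = 1.41152 × 1.40309 = 1.980.

1.980 Mg apfu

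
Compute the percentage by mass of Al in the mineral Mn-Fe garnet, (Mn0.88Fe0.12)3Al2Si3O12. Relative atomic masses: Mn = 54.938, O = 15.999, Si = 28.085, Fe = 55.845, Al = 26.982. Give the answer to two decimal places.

10.89 wt%

Formula mass = 2.64·54.938 + 0.36·55.845 + 2·26.982 + 3·28.085 + 12·15.999 = 495.348 g/mol, of which 53.964 g is Al.
So Al makes up 53.964/495.348 = 0.1089 of the mass, i.e. 10.89%.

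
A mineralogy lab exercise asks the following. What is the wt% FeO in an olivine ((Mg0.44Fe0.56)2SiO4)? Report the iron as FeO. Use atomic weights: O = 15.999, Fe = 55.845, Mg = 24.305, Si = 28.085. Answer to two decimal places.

M((Mg0.44Fe0.56)2SiO4) = 176.016 g/mol; M(FeO) = 71.844 g/mol.
Moles FeO per formula unit = 1.12 Fe ÷ 1 = 1.1200.
FeO fraction = (1.1200 × 71.844) / 176.016 = 80.465/176.016 = 0.4571.

45.71 wt%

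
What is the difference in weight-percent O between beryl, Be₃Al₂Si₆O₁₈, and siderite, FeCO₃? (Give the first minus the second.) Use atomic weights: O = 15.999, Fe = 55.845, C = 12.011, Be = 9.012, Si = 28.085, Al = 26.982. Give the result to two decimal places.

M(Be₃Al₂Si₆O₁₈) = 537.492 g/mol, so wt% O = 287.982/537.492 × 100 = 53.58%.
M(FeCO₃) = 115.853 g/mol, so wt% O = 47.997/115.853 × 100 = 41.43%.
53.58 − 41.43 = 12.15 pp.

12.15 percentage points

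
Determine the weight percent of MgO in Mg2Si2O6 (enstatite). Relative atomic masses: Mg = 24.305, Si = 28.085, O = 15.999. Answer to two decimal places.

40.15 wt%

Formula mass = 200.774 g/mol.
2 Mg → 2.0000 mol MgO per formula unit; M(MgO) = 40.304, so MgO mass = 80.608 g.
80.608/200.774 × 100 = 40.15 wt%.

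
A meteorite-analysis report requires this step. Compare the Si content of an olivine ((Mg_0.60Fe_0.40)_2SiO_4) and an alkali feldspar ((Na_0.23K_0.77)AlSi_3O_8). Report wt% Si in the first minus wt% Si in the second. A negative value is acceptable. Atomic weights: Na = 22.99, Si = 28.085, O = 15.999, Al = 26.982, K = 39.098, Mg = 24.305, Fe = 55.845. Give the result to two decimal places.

-13.75 percentage points

M((Mg_0.60Fe_0.40)_2SiO_4) = 165.923 g/mol, so wt% Si = 28.085/165.923 × 100 = 16.93%.
M((Na_0.23K_0.77)AlSi_3O_8) = 274.622 g/mol, so wt% Si = 84.255/274.622 × 100 = 30.68%.
16.93 − 30.68 = -13.75 pp.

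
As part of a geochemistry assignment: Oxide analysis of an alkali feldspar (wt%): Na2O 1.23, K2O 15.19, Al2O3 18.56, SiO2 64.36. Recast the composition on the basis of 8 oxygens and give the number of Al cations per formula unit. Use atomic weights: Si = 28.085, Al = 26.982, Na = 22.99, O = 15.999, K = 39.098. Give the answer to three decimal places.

1.23 wt% Na2O ÷ 61.979 g/mol = 0.01985 mol, giving 0.03970 Na and 0.01985 O.
15.19 wt% K2O ÷ 94.195 g/mol = 0.16126 mol, giving 0.32252 K and 0.16126 O.
18.56 wt% Al2O3 ÷ 101.961 g/mol = 0.18203 mol, giving 0.36406 Al and 0.54609 O.
64.36 wt% SiO2 ÷ 60.083 g/mol = 1.07118 mol, giving 1.07118 Si and 2.14236 O.
Oxygen sums to 2.86956; scaling by 8/2.86956 = 2.78788 puts the formula on 8 O.
Al: 0.36406 × 2.78788 = 1.015 atoms per formula unit.

1.015 Al apfu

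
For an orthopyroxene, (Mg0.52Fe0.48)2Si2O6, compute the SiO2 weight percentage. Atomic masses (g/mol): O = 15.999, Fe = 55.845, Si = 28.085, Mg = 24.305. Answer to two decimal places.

52.01 wt%

M((Mg0.52Fe0.48)2Si2O6) = 231.052 g/mol; M(SiO2) = 60.083 g/mol.
Moles SiO2 per formula unit = 2 Si ÷ 1 = 2.0000.
SiO2 fraction = (2.0000 × 60.083) / 231.052 = 120.166/231.052 = 0.5201.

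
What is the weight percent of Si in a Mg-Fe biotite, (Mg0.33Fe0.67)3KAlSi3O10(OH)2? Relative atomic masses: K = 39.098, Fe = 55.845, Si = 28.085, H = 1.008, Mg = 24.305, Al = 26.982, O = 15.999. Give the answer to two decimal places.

17.53 wt%

M((Mg0.33Fe0.67)3KAlSi3O10(OH)2) = 480.649 g/mol.
Si contributes 3 × 28.085 = 84.255 g per mole.
84.255/480.649 = 0.1753 → 17.53%.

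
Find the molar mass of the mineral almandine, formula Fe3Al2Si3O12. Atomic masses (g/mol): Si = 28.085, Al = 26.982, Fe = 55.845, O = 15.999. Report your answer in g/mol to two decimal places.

497.74 g/mol

Fe: 3 × 55.845 = 167.5350
Al: 2 × 26.982 = 53.9640
Si: 3 × 28.085 = 84.2550
O: 12 × 15.999 = 191.9880
Summing the contributions gives the formula mass.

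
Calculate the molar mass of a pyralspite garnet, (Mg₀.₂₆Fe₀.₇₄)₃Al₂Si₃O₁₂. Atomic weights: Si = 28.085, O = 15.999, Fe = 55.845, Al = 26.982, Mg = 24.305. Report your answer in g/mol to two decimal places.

473.14 g/mol

The formula mass is the sum 0.78*24.305 + 2.22*55.845 + 2*26.982 + 3*28.085 + 12*15.999.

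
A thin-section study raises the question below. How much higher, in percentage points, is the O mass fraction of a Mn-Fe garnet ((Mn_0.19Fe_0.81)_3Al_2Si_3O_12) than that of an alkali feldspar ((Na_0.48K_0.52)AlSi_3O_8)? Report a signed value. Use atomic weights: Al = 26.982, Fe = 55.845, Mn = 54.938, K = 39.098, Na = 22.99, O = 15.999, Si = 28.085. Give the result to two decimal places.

-8.69 percentage points

First mineral: 191.988 g O in 497.225 g formula = 38.61 wt% O.
Second mineral: 127.992 g O in 270.595 g formula = 47.30 wt% O.
38.61% − 47.30% gives a difference of -8.69 percentage points.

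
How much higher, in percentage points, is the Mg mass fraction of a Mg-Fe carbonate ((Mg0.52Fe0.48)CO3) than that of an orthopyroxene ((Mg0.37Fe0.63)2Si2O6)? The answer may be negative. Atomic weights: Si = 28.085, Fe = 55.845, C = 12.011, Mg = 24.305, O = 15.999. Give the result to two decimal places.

5.23 percentage points

Mg in (Mg0.52Fe0.48)CO3: molar mass 99.452 g/mol; 0.52×24.305 = 12.639 g → 12.71 wt%.
Mg in (Mg0.37Fe0.63)2Si2O6: molar mass 240.514 g/mol; 0.74×24.305 = 17.986 g → 7.48 wt%.
Difference = 12.71 − 7.48 = 5.23 percentage points.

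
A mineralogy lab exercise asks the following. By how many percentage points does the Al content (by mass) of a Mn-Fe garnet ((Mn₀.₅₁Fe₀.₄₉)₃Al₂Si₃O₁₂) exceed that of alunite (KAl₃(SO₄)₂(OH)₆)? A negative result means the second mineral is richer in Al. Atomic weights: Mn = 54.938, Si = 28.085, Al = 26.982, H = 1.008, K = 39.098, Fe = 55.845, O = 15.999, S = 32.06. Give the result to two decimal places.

M((Mn₀.₅₁Fe₀.₄₉)₃Al₂Si₃O₁₂) = 496.354 g/mol, so wt% Al = 53.964/496.354 × 100 = 10.87%.
M(KAl₃(SO₄)₂(OH)₆) = 414.198 g/mol, so wt% Al = 80.946/414.198 × 100 = 19.54%.
10.87 − 19.54 = -8.67 pp.

-8.67 percentage points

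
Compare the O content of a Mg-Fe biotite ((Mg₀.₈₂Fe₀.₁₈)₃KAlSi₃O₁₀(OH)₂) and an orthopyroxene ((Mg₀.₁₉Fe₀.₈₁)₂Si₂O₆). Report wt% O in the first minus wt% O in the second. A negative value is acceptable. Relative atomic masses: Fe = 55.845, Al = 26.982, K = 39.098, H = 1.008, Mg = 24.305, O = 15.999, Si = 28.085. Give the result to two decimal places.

6.10 percentage points

O in (Mg₀.₈₂Fe₀.₁₈)₃KAlSi₃O₁₀(OH)₂: molar mass 434.286 g/mol; 12×15.999 = 191.988 g → 44.21 wt%.
O in (Mg₀.₁₉Fe₀.₈₁)₂Si₂O₆: molar mass 251.869 g/mol; 6×15.999 = 95.994 g → 38.11 wt%.
Difference = 44.21 − 38.11 = 6.10 percentage points.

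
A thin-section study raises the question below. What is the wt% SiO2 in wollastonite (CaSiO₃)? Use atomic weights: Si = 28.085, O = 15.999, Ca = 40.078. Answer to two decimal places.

M(CaSiO₃) = 116.160 g/mol; M(SiO2) = 60.083 g/mol.
Moles SiO2 per formula unit = 1 Si ÷ 1 = 1.0000.
SiO2 fraction = (1.0000 × 60.083) / 116.160 = 60.083/116.160 = 0.5172.

51.72 wt%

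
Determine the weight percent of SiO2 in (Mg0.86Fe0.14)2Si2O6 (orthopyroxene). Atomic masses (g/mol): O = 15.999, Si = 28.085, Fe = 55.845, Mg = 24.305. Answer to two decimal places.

57.33 wt%

M((Mg0.86Fe0.14)2Si2O6) = 209.605 g/mol; M(SiO2) = 60.083 g/mol.
Moles SiO2 per formula unit = 2 Si ÷ 1 = 2.0000.
SiO2 fraction = (2.0000 × 60.083) / 209.605 = 120.166/209.605 = 0.5733.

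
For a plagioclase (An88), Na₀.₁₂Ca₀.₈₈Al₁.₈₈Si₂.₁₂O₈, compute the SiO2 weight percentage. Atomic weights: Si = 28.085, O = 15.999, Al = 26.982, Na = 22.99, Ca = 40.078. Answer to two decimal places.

Molar mass of Na₀.₁₂Ca₀.₈₈Al₁.₈₈Si₂.₁₂O₈ = 0.12*22.99 + 0.88*40.078 + 1.88*26.982 + 2.12*28.085 + 8*15.999 = 276.286 g/mol.
Each formula unit contains 2.12 Si, equivalent to 2.12/1 = 2.1200 mol SiO2.
M(SiO2) = 1×28.085 + 2×15.999 = 60.083 g/mol.
Mass of SiO2 per formula unit = 2.1200 × 60.083 = 127.376 g.
SiO2 wt% = 127.376 / 276.286 × 100 = 46.10%.

46.10 wt%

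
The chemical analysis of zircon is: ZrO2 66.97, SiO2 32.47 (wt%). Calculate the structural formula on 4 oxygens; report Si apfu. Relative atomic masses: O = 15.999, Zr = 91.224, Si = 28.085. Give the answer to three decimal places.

0.997 Si apfu

ZrO2: 66.97/123.222 = 0.54349 mol → 0.54349 mol Zr, 1.08698 mol O.
SiO2: 32.47/60.083 = 0.54042 mol → 0.54042 mol Si, 1.08084 mol O.
Total oxygen = 2.16782 mol. Normalization factor = 4/2.16782 = 1.84517.
Si per 4 O = 0.54042 × 1.84517 = 0.997.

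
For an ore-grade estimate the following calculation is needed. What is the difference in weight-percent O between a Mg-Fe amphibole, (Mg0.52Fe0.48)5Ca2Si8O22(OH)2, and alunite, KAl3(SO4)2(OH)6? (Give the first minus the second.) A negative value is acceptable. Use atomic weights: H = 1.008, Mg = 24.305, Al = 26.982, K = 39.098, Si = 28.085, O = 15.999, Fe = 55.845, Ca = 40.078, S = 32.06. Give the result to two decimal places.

-10.84 percentage points

O in (Mg0.52Fe0.48)5Ca2Si8O22(OH)2: molar mass 888.049 g/mol; 24×15.999 = 383.976 g → 43.24 wt%.
O in KAl3(SO4)2(OH)6: molar mass 414.198 g/mol; 14×15.999 = 223.986 g → 54.08 wt%.
Difference = 43.24 − 54.08 = -10.84 percentage points.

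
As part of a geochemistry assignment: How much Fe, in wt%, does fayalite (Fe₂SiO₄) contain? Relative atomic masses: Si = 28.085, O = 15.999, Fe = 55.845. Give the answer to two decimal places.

Molar mass of Fe₂SiO₄: 2*55.845 + 1*28.085 + 4*15.999 = 203.771 g/mol.
Mass of Fe per formula unit: 2 × 55.845 = 111.690 g.
Weight fraction Fe = 111.690 / 203.771 = 0.5481.

54.81 wt%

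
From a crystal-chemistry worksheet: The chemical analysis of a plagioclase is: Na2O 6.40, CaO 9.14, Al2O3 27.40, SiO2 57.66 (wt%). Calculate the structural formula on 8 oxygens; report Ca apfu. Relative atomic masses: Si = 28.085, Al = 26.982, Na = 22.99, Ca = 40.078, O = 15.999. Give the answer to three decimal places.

0.436 Ca apfu

Na2O (M=61.979): mol = 0.10326; Na = 0.20652, O = 0.10326.
CaO (M=56.077): mol = 0.16299; Ca = 0.16299, O = 0.16299.
Al2O3 (M=101.961): mol = 0.26873; Al = 0.53746, O = 0.80619.
SiO2 (M=60.083): mol = 0.95967; Si = 0.95967, O = 1.91934.
ΣO = 2.99178; factor = 8/ΣO = 2.67399.
Ca apfu = 0.16299 × 2.67399 = 0.436.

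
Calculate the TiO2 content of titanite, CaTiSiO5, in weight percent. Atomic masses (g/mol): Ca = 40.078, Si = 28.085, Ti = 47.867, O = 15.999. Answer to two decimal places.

Formula mass = 196.025 g/mol.
1 Ti → 1.0000 mol TiO2 per formula unit; M(TiO2) = 79.865, so TiO2 mass = 79.865 g.
79.865/196.025 × 100 = 40.74 wt%.

40.74 wt%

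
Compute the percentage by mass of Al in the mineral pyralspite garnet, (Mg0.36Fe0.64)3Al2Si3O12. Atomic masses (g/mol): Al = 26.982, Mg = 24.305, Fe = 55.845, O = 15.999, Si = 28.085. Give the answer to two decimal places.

Formula mass = 1.08×24.305 + 1.92×55.845 + 2×26.982 + 3×28.085 + 12×15.999 = 463.679 g/mol, of which 53.964 g is Al.
So Al makes up 53.964/463.679 = 0.1164 of the mass, i.e. 11.64%.

11.64 weight percent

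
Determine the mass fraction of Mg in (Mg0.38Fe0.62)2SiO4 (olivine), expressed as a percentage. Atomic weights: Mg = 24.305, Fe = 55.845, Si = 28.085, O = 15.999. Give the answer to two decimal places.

Molar mass of (Mg0.38Fe0.62)2SiO4: 0.76*24.305 + 1.24*55.845 + 1*28.085 + 4*15.999 = 179.801 g/mol.
Mass of Mg per formula unit: 0.76 × 24.305 = 18.472 g.
Weight fraction Mg = 18.472 / 179.801 = 0.1027.

10.27 weight percent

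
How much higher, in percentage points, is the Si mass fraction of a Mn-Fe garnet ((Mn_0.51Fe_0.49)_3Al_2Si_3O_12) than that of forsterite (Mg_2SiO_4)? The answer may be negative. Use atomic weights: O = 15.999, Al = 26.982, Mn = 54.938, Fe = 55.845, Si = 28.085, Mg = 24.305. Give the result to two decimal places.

First mineral: 84.255 g Si in 496.354 g formula = 16.97 wt% Si.
Second mineral: 28.085 g Si in 140.691 g formula = 19.96 wt% Si.
16.97% − 19.96% gives a difference of -2.99 percentage points.

-2.99 percentage points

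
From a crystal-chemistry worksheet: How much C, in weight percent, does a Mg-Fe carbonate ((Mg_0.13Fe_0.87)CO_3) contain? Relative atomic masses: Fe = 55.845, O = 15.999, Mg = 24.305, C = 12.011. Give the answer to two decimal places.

Formula mass = 0.13*24.305 + 0.87*55.845 + 1*12.011 + 3*15.999 = 111.753 g/mol, of which 12.011 g is C.
So C makes up 12.011/111.753 = 0.1075 of the mass, i.e. 10.75%.

10.75 weight percent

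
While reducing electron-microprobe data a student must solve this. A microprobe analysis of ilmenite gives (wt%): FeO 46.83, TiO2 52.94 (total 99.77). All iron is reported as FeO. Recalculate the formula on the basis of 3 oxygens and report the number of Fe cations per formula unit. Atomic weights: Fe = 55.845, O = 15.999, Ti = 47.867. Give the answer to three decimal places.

0.989 Fe apfu

FeO: 46.83/71.844 = 0.65183 mol → 0.65183 mol Fe, 0.65183 mol O.
TiO2: 52.94/79.865 = 0.66287 mol → 0.66287 mol Ti, 1.32574 mol O.
Total oxygen = 1.97757 mol. Normalization factor = 3/1.97757 = 1.51701.
Fe per 3 O = 0.65183 × 1.51701 = 0.989.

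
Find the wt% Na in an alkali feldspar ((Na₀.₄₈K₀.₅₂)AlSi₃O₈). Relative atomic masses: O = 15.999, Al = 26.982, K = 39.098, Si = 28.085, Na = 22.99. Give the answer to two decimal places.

4.08 weight percent

M((Na₀.₄₈K₀.₅₂)AlSi₃O₈) = 270.595 g/mol.
Na contributes 0.48 × 22.99 = 11.035 g per mole.
11.035/270.595 = 0.0408 → 4.08%.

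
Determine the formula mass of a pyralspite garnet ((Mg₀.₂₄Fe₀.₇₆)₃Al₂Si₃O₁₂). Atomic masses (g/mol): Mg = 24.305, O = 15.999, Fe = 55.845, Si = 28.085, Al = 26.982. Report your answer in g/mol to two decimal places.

475.03 g/mol

The formula mass is the sum 0.72·24.305 + 2.28·55.845 + 2·26.982 + 3·28.085 + 12·15.999.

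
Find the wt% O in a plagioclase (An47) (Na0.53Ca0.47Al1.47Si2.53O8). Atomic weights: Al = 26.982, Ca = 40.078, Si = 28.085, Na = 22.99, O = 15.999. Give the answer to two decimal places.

47.45 wt%

Formula mass = 0.53·22.99 + 0.47·40.078 + 1.47·26.982 + 2.53·28.085 + 8·15.999 = 269.732 g/mol, of which 127.992 g is O.
So O makes up 127.992/269.732 = 0.4745 of the mass, i.e. 47.45%.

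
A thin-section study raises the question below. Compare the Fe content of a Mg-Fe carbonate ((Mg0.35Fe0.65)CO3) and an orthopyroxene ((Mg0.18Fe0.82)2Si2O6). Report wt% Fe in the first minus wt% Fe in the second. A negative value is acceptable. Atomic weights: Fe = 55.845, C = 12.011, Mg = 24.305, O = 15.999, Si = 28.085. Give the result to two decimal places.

M((Mg0.35Fe0.65)CO3) = 104.814 g/mol, so wt% Fe = 36.299/104.814 × 100 = 34.63%.
M((Mg0.18Fe0.82)2Si2O6) = 252.500 g/mol, so wt% Fe = 91.586/252.500 × 100 = 36.27%.
34.63 − 36.27 = -1.64 pp.

-1.64 percentage points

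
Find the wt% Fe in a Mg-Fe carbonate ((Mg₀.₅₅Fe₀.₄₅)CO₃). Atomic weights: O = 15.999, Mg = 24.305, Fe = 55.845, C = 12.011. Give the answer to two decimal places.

Formula mass = 0.55·24.305 + 0.45·55.845 + 1·12.011 + 3·15.999 = 98.506 g/mol, of which 25.130 g is Fe.
So Fe makes up 25.130/98.506 = 0.2551 of the mass, i.e. 25.51%.

25.51 mass %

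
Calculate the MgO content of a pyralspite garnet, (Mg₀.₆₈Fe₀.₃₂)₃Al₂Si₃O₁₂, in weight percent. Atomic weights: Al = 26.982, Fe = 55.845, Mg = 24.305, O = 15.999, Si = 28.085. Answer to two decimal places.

M((Mg₀.₆₈Fe₀.₃₂)₃Al₂Si₃O₁₂) = 433.400 g/mol; M(MgO) = 40.304 g/mol.
Moles MgO per formula unit = 2.04 Mg ÷ 1 = 2.0400.
MgO fraction = (2.0400 × 40.304) / 433.400 = 82.220/433.400 = 0.1897.

18.97 wt%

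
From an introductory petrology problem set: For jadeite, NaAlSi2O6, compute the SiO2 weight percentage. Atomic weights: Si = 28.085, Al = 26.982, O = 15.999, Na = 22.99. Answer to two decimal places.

Formula mass = 202.136 g/mol.
2 Si → 2.0000 mol SiO2 per formula unit; M(SiO2) = 60.083, so SiO2 mass = 120.166 g.
120.166/202.136 × 100 = 59.45 wt%.

59.45 wt%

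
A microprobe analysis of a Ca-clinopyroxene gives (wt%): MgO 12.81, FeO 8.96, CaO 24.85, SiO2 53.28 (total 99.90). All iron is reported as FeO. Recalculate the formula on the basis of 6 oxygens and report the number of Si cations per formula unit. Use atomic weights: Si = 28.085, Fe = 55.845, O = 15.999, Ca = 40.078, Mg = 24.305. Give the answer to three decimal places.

MgO (M=40.304): mol = 0.31783; Mg = 0.31783, O = 0.31783.
FeO (M=71.844): mol = 0.12471; Fe = 0.12471, O = 0.12471.
CaO (M=56.077): mol = 0.44314; Ca = 0.44314, O = 0.44314.
SiO2 (M=60.083): mol = 0.88677; Si = 0.88677, O = 1.77354.
ΣO = 2.65922; factor = 6/ΣO = 2.25630.
Si apfu = 0.88677 × 2.25630 = 2.001.

2.001 Si apfu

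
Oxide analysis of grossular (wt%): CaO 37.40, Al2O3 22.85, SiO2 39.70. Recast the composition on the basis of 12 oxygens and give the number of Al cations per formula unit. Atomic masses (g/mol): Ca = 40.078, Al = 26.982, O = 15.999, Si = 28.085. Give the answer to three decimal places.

2.021 Al apfu

CaO: 37.40/56.077 = 0.66694 mol → 0.66694 mol Ca, 0.66694 mol O.
Al2O3: 22.85/101.961 = 0.22411 mol → 0.44822 mol Al, 0.67233 mol O.
SiO2: 39.70/60.083 = 0.66075 mol → 0.66075 mol Si, 1.32150 mol O.
Total oxygen = 2.66077 mol. Normalization factor = 12/2.66077 = 4.50997.
Al per 12 O = 0.44822 × 4.50997 = 2.021.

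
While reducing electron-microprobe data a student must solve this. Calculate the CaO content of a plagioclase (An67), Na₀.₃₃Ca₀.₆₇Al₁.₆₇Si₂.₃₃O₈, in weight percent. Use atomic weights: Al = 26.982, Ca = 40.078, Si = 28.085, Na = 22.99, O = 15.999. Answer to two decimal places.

13.77 wt%

M(Na₀.₃₃Ca₀.₆₇Al₁.₆₇Si₂.₃₃O₈) = 272.929 g/mol; M(CaO) = 56.077 g/mol.
Moles CaO per formula unit = 0.67 Ca ÷ 1 = 0.6700.
CaO fraction = (0.6700 × 56.077) / 272.929 = 37.572/272.929 = 0.1377.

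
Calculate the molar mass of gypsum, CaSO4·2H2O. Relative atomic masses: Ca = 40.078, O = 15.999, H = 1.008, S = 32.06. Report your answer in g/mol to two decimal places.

Ca: 1 × 40.078 = 40.0780
S: 1 × 32.06 = 32.0600
O: 6 × 15.999 = 95.9940
H: 4 × 1.008 = 4.0320
Summing the contributions gives the formula mass.

172.16 g/mol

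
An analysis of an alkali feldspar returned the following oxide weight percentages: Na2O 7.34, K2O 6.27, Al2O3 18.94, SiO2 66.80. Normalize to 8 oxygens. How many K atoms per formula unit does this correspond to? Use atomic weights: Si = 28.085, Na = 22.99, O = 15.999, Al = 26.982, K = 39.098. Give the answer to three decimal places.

Na2O: 7.34/61.979 = 0.11843 mol → 0.23686 mol Na, 0.11843 mol O.
K2O: 6.27/94.195 = 0.06656 mol → 0.13312 mol K, 0.06656 mol O.
Al2O3: 18.94/101.961 = 0.18576 mol → 0.37152 mol Al, 0.55728 mol O.
SiO2: 66.80/60.083 = 1.11180 mol → 1.11180 mol Si, 2.22360 mol O.
Total oxygen = 2.96587 mol. Normalization factor = 8/2.96587 = 2.69735.
K per 8 O = 0.13312 × 2.69735 = 0.359.

0.359 K apfu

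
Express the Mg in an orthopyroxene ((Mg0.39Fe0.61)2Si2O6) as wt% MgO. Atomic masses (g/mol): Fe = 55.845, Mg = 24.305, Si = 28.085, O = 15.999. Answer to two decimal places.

M((Mg0.39Fe0.61)2Si2O6) = 239.253 g/mol; M(MgO) = 40.304 g/mol.
Moles MgO per formula unit = 0.78 Mg ÷ 1 = 0.7800.
MgO fraction = (0.7800 × 40.304) / 239.253 = 31.437/239.253 = 0.1314.

13.14 wt%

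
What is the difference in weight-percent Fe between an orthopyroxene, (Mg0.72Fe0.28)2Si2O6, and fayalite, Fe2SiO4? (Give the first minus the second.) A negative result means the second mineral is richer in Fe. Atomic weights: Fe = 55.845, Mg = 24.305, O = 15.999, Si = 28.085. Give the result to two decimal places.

First mineral: 31.273 g Fe in 218.436 g formula = 14.32 wt% Fe.
Second mineral: 111.690 g Fe in 203.771 g formula = 54.81 wt% Fe.
14.32% − 54.81% gives a difference of -40.49 percentage points.

-40.49 percentage points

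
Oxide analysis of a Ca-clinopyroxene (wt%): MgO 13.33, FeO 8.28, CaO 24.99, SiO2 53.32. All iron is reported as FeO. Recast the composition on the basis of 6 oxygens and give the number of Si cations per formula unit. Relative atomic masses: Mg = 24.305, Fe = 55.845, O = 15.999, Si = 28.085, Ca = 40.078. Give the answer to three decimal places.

MgO: 13.33/40.304 = 0.33074 mol → 0.33074 mol Mg, 0.33074 mol O.
FeO: 8.28/71.844 = 0.11525 mol → 0.11525 mol Fe, 0.11525 mol O.
CaO: 24.99/56.077 = 0.44564 mol → 0.44564 mol Ca, 0.44564 mol O.
SiO2: 53.32/60.083 = 0.88744 mol → 0.88744 mol Si, 1.77488 mol O.
Total oxygen = 2.66651 mol. Normalization factor = 6/2.66651 = 2.25013.
Si per 6 O = 0.88744 × 2.25013 = 1.997.

1.997 Si apfu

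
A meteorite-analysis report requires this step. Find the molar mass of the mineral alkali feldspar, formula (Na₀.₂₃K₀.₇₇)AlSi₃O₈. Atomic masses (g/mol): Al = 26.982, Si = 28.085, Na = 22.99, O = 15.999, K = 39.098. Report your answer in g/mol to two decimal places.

Na: 0.23 × 22.99 = 5.2877
K: 0.77 × 39.098 = 30.1055
Al: 1 × 26.982 = 26.9820
Si: 3 × 28.085 = 84.2550
O: 8 × 15.999 = 127.9920
Summing the contributions gives the formula mass.

274.62 g/mol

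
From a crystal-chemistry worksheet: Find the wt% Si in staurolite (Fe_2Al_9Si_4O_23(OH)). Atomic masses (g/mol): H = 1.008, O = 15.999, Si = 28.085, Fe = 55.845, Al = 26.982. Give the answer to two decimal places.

13.19 weight percent

Molar mass of Fe_2Al_9Si_4O_23(OH): 2·55.845 + 9·26.982 + 4·28.085 + 24·15.999 + 1·1.008 = 851.852 g/mol.
Mass of Si per formula unit: 4 × 28.085 = 112.340 g.
Weight fraction Si = 112.340 / 851.852 = 0.1319.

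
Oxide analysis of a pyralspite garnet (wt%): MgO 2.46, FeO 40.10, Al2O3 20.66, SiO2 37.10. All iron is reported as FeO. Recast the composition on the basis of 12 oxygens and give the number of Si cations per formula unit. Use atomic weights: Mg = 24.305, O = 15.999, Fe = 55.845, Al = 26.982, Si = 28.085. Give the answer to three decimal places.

2.46 wt% MgO ÷ 40.304 g/mol = 0.06104 mol, giving 0.06104 Mg and 0.06104 O.
40.10 wt% FeO ÷ 71.844 g/mol = 0.55815 mol, giving 0.55815 Fe and 0.55815 O.
20.66 wt% Al2O3 ÷ 101.961 g/mol = 0.20263 mol, giving 0.40526 Al and 0.60789 O.
37.10 wt% SiO2 ÷ 60.083 g/mol = 0.61748 mol, giving 0.61748 Si and 1.23496 O.
Oxygen sums to 2.46204; scaling by 12/2.46204 = 4.87401 puts the formula on 12 O.
Si: 0.61748 × 4.87401 = 3.010 atoms per formula unit.

3.010 Si apfu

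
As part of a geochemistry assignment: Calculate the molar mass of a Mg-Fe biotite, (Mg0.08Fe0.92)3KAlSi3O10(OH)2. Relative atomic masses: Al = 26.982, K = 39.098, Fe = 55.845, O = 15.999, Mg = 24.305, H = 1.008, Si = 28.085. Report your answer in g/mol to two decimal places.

504.30 g/mol

Mg: 0.24 × 24.305 = 5.8332
Fe: 2.76 × 55.845 = 154.1322
K: 1 × 39.098 = 39.0980
Al: 1 × 26.982 = 26.9820
Si: 3 × 28.085 = 84.2550
O: 12 × 15.999 = 191.9880
H: 2 × 1.008 = 2.0160
Summing the contributions gives the formula mass.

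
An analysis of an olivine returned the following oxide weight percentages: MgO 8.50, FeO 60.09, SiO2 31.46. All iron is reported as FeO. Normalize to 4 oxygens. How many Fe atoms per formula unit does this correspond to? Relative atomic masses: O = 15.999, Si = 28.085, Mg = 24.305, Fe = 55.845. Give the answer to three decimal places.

MgO (M=40.304): mol = 0.21090; Mg = 0.21090, O = 0.21090.
FeO (M=71.844): mol = 0.83640; Fe = 0.83640, O = 0.83640.
SiO2 (M=60.083): mol = 0.52361; Si = 0.52361, O = 1.04722.
ΣO = 2.09452; factor = 4/ΣO = 1.90975.
Fe apfu = 0.83640 × 1.90975 = 1.597.

1.597 Fe apfu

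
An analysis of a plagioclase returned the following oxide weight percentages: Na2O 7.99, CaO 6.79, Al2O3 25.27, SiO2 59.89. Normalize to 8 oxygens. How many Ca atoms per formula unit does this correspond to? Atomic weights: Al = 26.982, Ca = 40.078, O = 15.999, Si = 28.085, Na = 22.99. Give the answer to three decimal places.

Na2O (M=61.979): mol = 0.12891; Na = 0.25782, O = 0.12891.
CaO (M=56.077): mol = 0.12108; Ca = 0.12108, O = 0.12108.
Al2O3 (M=101.961): mol = 0.24784; Al = 0.49568, O = 0.74352.
SiO2 (M=60.083): mol = 0.99679; Si = 0.99679, O = 1.99358.
ΣO = 2.98709; factor = 8/ΣO = 2.67819.
Ca apfu = 0.12108 × 2.67819 = 0.324.

0.324 Ca apfu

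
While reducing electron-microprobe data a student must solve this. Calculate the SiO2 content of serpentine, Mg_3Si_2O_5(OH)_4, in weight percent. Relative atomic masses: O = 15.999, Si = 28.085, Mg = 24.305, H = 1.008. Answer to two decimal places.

Molar mass of Mg_3Si_2O_5(OH)_4 = 3·24.305 + 2·28.085 + 9·15.999 + 4·1.008 = 277.108 g/mol.
Each formula unit contains 2 Si, equivalent to 2/1 = 2.0000 mol SiO2.
M(SiO2) = 1×28.085 + 2×15.999 = 60.083 g/mol.
Mass of SiO2 per formula unit = 2.0000 × 60.083 = 120.166 g.
SiO2 wt% = 120.166 / 277.108 × 100 = 43.36%.

43.36 wt%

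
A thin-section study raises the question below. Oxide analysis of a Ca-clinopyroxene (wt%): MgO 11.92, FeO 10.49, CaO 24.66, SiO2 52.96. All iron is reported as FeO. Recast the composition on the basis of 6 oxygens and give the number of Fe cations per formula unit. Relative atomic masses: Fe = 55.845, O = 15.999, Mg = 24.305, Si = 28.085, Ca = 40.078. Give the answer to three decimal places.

0.331 Fe apfu

MgO: 11.92/40.304 = 0.29575 mol → 0.29575 mol Mg, 0.29575 mol O.
FeO: 10.49/71.844 = 0.14601 mol → 0.14601 mol Fe, 0.14601 mol O.
CaO: 24.66/56.077 = 0.43975 mol → 0.43975 mol Ca, 0.43975 mol O.
SiO2: 52.96/60.083 = 0.88145 mol → 0.88145 mol Si, 1.76290 mol O.
Total oxygen = 2.64441 mol. Normalization factor = 6/2.64441 = 2.26894.
Fe per 6 O = 0.14601 × 2.26894 = 0.331.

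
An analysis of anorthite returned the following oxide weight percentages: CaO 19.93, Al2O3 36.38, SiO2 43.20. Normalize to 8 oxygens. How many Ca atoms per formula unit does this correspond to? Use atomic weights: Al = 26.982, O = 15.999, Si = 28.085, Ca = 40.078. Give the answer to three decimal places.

CaO: 19.93/56.077 = 0.35540 mol → 0.35540 mol Ca, 0.35540 mol O.
Al2O3: 36.38/101.961 = 0.35680 mol → 0.71360 mol Al, 1.07040 mol O.
SiO2: 43.20/60.083 = 0.71901 mol → 0.71901 mol Si, 1.43802 mol O.
Total oxygen = 2.86382 mol. Normalization factor = 8/2.86382 = 2.79347.
Ca per 8 O = 0.35540 × 2.79347 = 0.993.

0.993 Ca apfu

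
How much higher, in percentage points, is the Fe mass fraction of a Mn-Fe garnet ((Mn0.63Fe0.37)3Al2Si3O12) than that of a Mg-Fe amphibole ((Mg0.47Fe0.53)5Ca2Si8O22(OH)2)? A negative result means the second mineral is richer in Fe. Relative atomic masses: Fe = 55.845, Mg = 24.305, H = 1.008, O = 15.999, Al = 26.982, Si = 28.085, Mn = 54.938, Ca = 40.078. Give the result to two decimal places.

-4.02 percentage points

First mineral: 61.988 g Fe in 496.028 g formula = 12.50 wt% Fe.
Second mineral: 147.989 g Fe in 895.934 g formula = 16.52 wt% Fe.
12.50% − 16.52% gives a difference of -4.02 percentage points.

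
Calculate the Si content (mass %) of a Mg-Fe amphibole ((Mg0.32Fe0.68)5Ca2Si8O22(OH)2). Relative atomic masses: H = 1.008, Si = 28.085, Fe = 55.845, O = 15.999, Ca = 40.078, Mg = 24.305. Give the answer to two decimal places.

Molar mass of (Mg0.32Fe0.68)5Ca2Si8O22(OH)2: 1.60*24.305 + 3.40*55.845 + 2*40.078 + 8*28.085 + 24*15.999 + 2*1.008 = 919.589 g/mol.
Mass of Si per formula unit: 8 × 28.085 = 224.680 g.
Weight fraction Si = 224.680 / 919.589 = 0.2443.

24.43 mass %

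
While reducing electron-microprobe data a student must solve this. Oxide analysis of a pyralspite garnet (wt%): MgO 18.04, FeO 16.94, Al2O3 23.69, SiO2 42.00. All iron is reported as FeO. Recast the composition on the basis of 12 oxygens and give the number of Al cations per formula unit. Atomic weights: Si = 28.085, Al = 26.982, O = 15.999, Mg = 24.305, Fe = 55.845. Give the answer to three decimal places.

2.007 Al apfu

18.04 wt% MgO ÷ 40.304 g/mol = 0.44760 mol, giving 0.44760 Mg and 0.44760 O.
16.94 wt% FeO ÷ 71.844 g/mol = 0.23579 mol, giving 0.23579 Fe and 0.23579 O.
23.69 wt% Al2O3 ÷ 101.961 g/mol = 0.23234 mol, giving 0.46468 Al and 0.69702 O.
42.00 wt% SiO2 ÷ 60.083 g/mol = 0.69903 mol, giving 0.69903 Si and 1.39806 O.
Oxygen sums to 2.77847; scaling by 12/2.77847 = 4.31892 puts the formula on 12 O.
Al: 0.46468 × 4.31892 = 2.007 atoms per formula unit.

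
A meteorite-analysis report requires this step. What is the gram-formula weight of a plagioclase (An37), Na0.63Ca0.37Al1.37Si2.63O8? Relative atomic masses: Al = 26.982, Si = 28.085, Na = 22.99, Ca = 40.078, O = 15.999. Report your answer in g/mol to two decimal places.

268.13 g/mol

The formula mass is the sum 0.63×22.99 + 0.37×40.078 + 1.37×26.982 + 2.63×28.085 + 8×15.999.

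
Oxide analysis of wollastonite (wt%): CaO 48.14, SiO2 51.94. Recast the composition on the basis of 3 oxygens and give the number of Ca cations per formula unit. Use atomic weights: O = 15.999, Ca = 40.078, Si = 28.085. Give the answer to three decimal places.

48.14 wt% CaO ÷ 56.077 g/mol = 0.85846 mol, giving 0.85846 Ca and 0.85846 O.
51.94 wt% SiO2 ÷ 60.083 g/mol = 0.86447 mol, giving 0.86447 Si and 1.72894 O.
Oxygen sums to 2.58740; scaling by 3/2.58740 = 1.15947 puts the formula on 3 O.
Ca: 0.85846 × 1.15947 = 0.995 atoms per formula unit.

0.995 Ca apfu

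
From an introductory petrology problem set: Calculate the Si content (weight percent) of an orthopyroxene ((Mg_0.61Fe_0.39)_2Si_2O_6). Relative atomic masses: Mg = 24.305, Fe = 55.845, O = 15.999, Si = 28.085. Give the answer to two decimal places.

Molar mass of (Mg_0.61Fe_0.39)_2Si_2O_6: 1.22·24.305 + 0.78·55.845 + 2·28.085 + 6·15.999 = 225.375 g/mol.
Mass of Si per formula unit: 2 × 28.085 = 56.170 g.
Weight fraction Si = 56.170 / 225.375 = 0.2492.

24.92 weight percent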